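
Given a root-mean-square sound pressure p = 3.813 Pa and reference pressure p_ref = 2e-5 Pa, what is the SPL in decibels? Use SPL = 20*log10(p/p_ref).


p / p_ref = 3.813 / 2e-5 = 190650
SPL = 20 * log10(190650) = 105.6 dB


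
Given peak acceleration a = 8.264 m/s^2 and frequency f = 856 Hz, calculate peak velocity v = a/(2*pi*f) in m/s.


omega = 2*pi*f = 2*pi*856 = 5378.41 rad/s
v = a / omega = 8.264 / 5378.41 = 0.0015365 m/s


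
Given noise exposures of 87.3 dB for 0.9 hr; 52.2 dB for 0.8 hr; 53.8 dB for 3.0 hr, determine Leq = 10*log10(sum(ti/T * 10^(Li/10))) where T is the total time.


T_total = 0.9 + 0.8 + 3.0 = 4.7 hr
(0.9/4.7) * 10^(87.3/10) = 1.02836e+08
(0.8/4.7) * 10^(52.2/10) = 28248.3
(3.0/4.7) * 10^(53.8/10) = 153117
Sum = 1.02836e+08 + 28248.3 + 153117 = 1.03017e+08
Leq = 10*log10(1.03017e+08) = 80.129 dB


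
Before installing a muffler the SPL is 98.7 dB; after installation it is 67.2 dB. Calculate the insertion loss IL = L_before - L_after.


Insertion loss = SPL without muffler - SPL with muffler
IL = 98.7 - 67.2 = 31.5 dB


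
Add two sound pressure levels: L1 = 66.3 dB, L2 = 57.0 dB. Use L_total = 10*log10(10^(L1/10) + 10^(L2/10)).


10^(66.3/10) = 4.2658e+06
10^(57.0/10) = 501187
Sum = 4.2658e+06 + 501187 = 4.76699e+06
L_total = 10*log10(4.76699e+06) = 66.782 dB


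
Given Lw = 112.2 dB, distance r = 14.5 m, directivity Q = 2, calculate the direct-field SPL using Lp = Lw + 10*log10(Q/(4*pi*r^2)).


4*pi*r^2 = 4*pi*14.5^2 = 2642.08 m^2
Q / (4*pi*r^2) = 2 / 2642.08 = 0.000756979
Lp = 112.2 + 10*log10(0.000756979) = 80.991 dB


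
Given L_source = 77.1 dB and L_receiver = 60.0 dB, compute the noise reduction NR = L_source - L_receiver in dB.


NR = L_source - L_receiver (difference between source and receiving room levels)
NR = 77.1 - 60.0 = 17.1 dB


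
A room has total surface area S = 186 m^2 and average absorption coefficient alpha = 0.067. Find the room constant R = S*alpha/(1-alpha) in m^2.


R = 186 * 0.067 / (1 - 0.067) = 13.357 m^2


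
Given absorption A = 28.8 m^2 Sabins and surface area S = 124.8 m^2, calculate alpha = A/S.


Absorption coefficient = absorbed power / incident power
alpha = A / S = 28.8 / 124.8 = 0.23077


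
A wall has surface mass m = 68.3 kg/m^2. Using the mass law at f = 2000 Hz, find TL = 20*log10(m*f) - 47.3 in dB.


m * f = 68.3 * 2000 = 136600
20*log10(136600) = 102.709 dB
TL = 102.709 - 47.3 = 55.409 dB


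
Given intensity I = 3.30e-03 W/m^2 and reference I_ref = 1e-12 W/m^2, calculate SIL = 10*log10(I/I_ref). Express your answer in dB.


I / I_ref = 3.30e-03 / 1e-12 = 3.3e+09
SIL = 10 * log10(3.3e+09) = 95.185 dB


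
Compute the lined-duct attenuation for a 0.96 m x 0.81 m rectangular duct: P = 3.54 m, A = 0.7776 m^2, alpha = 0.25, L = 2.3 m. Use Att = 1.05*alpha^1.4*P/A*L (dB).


alpha^1.4 = 0.25^1.4 = 0.143587
Attenuation rate = 1.05 * alpha^1.4 * P / A
= 1.05 * 0.143587 * 3.54 / 0.7776 = 0.686359 dB/m
Total Att = 0.686359 * 2.3 = 1.5786 dB


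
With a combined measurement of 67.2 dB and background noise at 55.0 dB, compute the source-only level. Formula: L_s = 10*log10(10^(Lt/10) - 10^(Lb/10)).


10^(67.2/10) = 5.24807e+06
10^(55.0/10) = 316228
Difference = 5.24807e+06 - 316228 = 4.93184e+06
L_source = 10*log10(4.93184e+06) = 66.93 dB


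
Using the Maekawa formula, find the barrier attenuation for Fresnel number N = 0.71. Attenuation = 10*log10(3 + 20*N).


3 + 20*N = 3 + 20*0.71 = 17.2
Att = 10*log10(17.2) = 12.355 dB


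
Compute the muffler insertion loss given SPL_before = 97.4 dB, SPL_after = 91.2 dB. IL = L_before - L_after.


Insertion loss = SPL without muffler - SPL with muffler
IL = 97.4 - 91.2 = 6.2 dB


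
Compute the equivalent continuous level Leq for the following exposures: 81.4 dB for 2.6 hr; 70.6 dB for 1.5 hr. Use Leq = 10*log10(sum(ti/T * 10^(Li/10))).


T_total = 2.6 + 1.5 = 4.1 hr
(2.6/4.1) * 10^(81.4/10) = 8.75366e+07
(1.5/4.1) * 10^(70.6/10) = 4.20056e+06
Sum = 8.75366e+07 + 4.20056e+06 = 9.17372e+07
Leq = 10*log10(9.17372e+07) = 79.625 dB


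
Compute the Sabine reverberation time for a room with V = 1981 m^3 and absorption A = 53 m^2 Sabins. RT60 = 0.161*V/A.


RT60 = 0.161 * 1981 / 53 = 6.0178 s


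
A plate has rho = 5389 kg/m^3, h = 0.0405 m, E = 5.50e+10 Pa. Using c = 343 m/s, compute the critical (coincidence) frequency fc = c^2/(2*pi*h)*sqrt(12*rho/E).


12*rho/E = 12*5389/5.50e+10 = 1.17578e-06
sqrt(12*rho/E) = sqrt(1.17578e-06) = 0.00108433
c^2/(2*pi*h) = 343^2/(2*pi*0.0405) = 462331
fc = 462331 * 0.00108433 = 501.32 Hz


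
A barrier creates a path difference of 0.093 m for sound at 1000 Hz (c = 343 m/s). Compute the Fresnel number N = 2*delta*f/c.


N = 2*delta*f/c = 2*delta/lambda, where lambda = c/f
lambda = 343 / 1000 = 0.343 m
N = 2 * 0.093 / 0.343 = 0.54227


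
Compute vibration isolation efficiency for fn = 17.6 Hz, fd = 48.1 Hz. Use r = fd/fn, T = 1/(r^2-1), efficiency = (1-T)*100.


r = 48.1 / 17.6 = 2.73295
r^2 - 1 = 2.73295^2 - 1 = 6.46902
T = 1/6.46902 = 0.154583
Efficiency = (1 - 0.154583)*100 = 84.542 %


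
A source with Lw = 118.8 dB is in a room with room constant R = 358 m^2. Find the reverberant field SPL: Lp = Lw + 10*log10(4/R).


4/R = 4/358 = 0.0111732
Lp = 118.8 + 10*log10(0.0111732) = 99.282 dB


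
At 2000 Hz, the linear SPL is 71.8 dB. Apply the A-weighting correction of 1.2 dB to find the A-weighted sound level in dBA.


A-weighting table: 2000 Hz -> 1.2 dB correction
SPL_A = SPL + correction = 71.8 + (1.2) = 73 dBA


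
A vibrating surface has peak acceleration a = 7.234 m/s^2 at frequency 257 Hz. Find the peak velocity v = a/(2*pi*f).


omega = 2*pi*f = 2*pi*257 = 1614.78 rad/s
v = a / omega = 7.234 / 1614.78 = 0.0044799 m/s


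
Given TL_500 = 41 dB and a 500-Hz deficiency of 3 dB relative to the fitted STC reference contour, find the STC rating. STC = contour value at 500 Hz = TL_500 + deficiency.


By ASTM E413, STC = value of the fitted reference contour at 500 Hz.
Contour value at 500 Hz = TL_500 + deficiency = 41 + 3 = 44
STC = 44


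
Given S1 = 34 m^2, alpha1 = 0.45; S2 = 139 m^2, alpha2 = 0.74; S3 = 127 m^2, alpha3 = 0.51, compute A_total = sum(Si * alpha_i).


34 * 0.45 = 15.3
139 * 0.74 = 102.86
127 * 0.51 = 64.77
A_total = 15.3 + 102.86 + 64.77 = 182.93 m^2


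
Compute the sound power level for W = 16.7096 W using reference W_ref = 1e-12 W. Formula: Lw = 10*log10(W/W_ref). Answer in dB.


W / W_ref = 16.7096 / 1e-12 = 1.67096e+13
Lw = 10 * log10(1.67096e+13) = 132.23 dB


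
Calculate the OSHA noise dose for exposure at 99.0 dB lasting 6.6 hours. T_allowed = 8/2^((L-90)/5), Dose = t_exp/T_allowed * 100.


T_allowed = 8 / 2^((99.0 - 90)/5) = 2.2974 hr
Dose = 6.6 / 2.2974 * 100 = 287.28 %


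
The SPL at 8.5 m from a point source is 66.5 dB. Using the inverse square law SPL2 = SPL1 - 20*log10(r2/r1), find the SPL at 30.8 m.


r2/r1 = 30.8/8.5 = 3.62353
Correction = 20*log10(3.62353) = 11.1826 dB
SPL2 = 66.5 - 11.1826 = 55.317 dB


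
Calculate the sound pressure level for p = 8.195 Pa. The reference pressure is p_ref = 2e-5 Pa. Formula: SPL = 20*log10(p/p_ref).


p / p_ref = 8.195 / 2e-5 = 409750
SPL = 20 * log10(409750) = 112.25 dB


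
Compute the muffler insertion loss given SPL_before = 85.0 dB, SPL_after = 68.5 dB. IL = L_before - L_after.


Insertion loss = SPL without muffler - SPL with muffler
IL = 85.0 - 68.5 = 16.5 dB


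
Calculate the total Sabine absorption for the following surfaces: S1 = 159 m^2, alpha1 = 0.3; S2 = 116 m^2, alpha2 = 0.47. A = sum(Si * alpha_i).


159 * 0.3 = 47.7
116 * 0.47 = 54.52
A_total = 47.7 + 54.52 = 102.22 m^2


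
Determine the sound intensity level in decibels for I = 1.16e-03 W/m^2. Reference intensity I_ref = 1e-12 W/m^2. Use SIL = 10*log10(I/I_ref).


I / I_ref = 1.16e-03 / 1e-12 = 1.16e+09
SIL = 10 * log10(1.16e+09) = 90.645 dB


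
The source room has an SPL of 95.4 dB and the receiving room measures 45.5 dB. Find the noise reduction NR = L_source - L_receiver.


NR = L_source - L_receiver (difference between source and receiving room levels)
NR = 95.4 - 45.5 = 49.9 dB


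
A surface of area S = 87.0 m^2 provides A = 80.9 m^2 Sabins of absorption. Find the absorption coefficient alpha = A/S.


Absorption coefficient = absorbed power / incident power
alpha = A / S = 80.9 / 87.0 = 0.92989


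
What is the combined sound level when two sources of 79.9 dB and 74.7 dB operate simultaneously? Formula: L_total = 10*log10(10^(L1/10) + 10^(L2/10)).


10^(79.9/10) = 9.77237e+07
10^(74.7/10) = 2.95121e+07
Sum = 9.77237e+07 + 2.95121e+07 = 1.27236e+08
L_total = 10*log10(1.27236e+08) = 81.046 dB


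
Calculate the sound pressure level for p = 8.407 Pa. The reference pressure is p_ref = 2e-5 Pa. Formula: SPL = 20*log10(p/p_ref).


p / p_ref = 8.407 / 2e-5 = 420350
SPL = 20 * log10(420350) = 112.47 dB


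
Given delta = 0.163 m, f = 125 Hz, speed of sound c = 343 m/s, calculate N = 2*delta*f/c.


N = 2*delta*f/c = 2*delta/lambda, where lambda = c/f
lambda = 343 / 125 = 2.744 m
N = 2 * 0.163 / 2.744 = 0.1188


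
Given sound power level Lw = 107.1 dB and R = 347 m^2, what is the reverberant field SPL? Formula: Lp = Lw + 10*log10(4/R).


4/R = 4/347 = 0.0115274
Lp = 107.1 + 10*log10(0.0115274) = 87.717 dB


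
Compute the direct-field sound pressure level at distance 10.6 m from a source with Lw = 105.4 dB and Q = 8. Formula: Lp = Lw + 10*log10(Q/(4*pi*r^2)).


4*pi*r^2 = 4*pi*10.6^2 = 1411.96 m^2
Q / (4*pi*r^2) = 8 / 1411.96 = 0.00566588
Lp = 105.4 + 10*log10(0.00566588) = 82.933 dB


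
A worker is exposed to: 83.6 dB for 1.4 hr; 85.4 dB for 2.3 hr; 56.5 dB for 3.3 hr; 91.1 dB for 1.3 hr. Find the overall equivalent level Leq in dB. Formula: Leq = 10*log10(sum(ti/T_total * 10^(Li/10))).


T_total = 1.4 + 2.3 + 3.3 + 1.3 = 8.3 hr
(1.4/8.3) * 10^(83.6/10) = 3.86411e+07
(2.3/8.3) * 10^(85.4/10) = 9.60837e+07
(3.3/8.3) * 10^(56.5/10) = 177597
(1.3/8.3) * 10^(91.1/10) = 2.01774e+08
Sum = 3.86411e+07 + 9.60837e+07 + 177597 + 2.01774e+08 = 3.36676e+08
Leq = 10*log10(3.36676e+08) = 85.272 dB


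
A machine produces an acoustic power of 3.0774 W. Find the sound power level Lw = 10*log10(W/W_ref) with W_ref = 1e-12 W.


W / W_ref = 3.0774 / 1e-12 = 3.0774e+12
Lw = 10 * log10(3.0774e+12) = 124.88 dB


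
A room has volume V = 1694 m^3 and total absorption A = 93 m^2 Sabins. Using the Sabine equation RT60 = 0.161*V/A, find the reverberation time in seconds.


RT60 = 0.161 * 1694 / 93 = 2.9326 s


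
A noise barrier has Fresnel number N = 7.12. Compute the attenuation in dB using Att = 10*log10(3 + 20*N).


3 + 20*N = 3 + 20*7.12 = 145.4
Att = 10*log10(145.4) = 21.626 dB


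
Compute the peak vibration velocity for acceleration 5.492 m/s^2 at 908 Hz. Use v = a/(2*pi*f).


omega = 2*pi*f = 2*pi*908 = 5705.13 rad/s
v = a / omega = 5.492 / 5705.13 = 0.00096264 m/s


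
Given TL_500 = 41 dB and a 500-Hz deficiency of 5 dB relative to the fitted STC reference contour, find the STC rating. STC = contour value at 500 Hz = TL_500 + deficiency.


By ASTM E413, STC = value of the fitted reference contour at 500 Hz.
Contour value at 500 Hz = TL_500 + deficiency = 41 + 5 = 46
STC = 46


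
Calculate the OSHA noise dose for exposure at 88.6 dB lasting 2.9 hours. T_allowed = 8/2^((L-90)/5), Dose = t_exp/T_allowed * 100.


T_allowed = 8 / 2^((88.6 - 90)/5) = 9.71356 hr
Dose = 2.9 / 9.71356 * 100 = 29.855 %


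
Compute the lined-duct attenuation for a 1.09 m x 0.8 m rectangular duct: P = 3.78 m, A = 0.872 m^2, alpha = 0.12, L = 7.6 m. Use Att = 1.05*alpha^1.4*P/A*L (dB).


alpha^1.4 = 0.12^1.4 = 0.0513871
Attenuation rate = 1.05 * alpha^1.4 * P / A
= 1.05 * 0.0513871 * 3.78 / 0.872 = 0.233894 dB/m
Total Att = 0.233894 * 7.6 = 1.7776 dB


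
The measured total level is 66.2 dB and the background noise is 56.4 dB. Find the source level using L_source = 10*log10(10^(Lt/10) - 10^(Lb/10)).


10^(66.2/10) = 4.16869e+06
10^(56.4/10) = 436516
Difference = 4.16869e+06 - 436516 = 3.73217e+06
L_source = 10*log10(3.73217e+06) = 65.72 dB


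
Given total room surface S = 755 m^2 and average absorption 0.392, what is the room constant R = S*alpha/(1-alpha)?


R = 755 * 0.392 / (1 - 0.392) = 486.78 m^2


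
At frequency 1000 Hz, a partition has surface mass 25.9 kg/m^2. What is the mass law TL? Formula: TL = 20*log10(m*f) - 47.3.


m * f = 25.9 * 1000 = 25900
20*log10(25900) = 88.266 dB
TL = 88.266 - 47.3 = 40.966 dB


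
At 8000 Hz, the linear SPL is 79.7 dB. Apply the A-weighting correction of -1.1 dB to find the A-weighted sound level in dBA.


A-weighting table: 8000 Hz -> -1.1 dB correction
SPL_A = SPL + correction = 79.7 + (-1.1) = 78.6 dBA


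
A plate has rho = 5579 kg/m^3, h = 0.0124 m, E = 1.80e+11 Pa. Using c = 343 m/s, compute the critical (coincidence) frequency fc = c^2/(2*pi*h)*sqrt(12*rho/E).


12*rho/E = 12*5579/1.80e+11 = 3.71933e-07
sqrt(12*rho/E) = sqrt(3.71933e-07) = 0.000609863
c^2/(2*pi*h) = 343^2/(2*pi*0.0124) = 1.51003e+06
fc = 1.51003e+06 * 0.000609863 = 920.91 Hz


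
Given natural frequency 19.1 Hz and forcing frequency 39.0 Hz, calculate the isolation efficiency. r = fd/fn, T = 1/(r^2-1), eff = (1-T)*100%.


r = 39.0 / 19.1 = 2.04188
r^2 - 1 = 2.04188^2 - 1 = 3.16927
T = 1/3.16927 = 0.31553
Efficiency = (1 - 0.31553)*100 = 68.447 %


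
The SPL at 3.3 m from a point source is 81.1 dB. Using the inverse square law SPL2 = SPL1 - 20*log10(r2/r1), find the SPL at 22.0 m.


r2/r1 = 22.0/3.3 = 6.66667
Correction = 20*log10(6.66667) = 16.4782 dB
SPL2 = 81.1 - 16.4782 = 64.622 dB


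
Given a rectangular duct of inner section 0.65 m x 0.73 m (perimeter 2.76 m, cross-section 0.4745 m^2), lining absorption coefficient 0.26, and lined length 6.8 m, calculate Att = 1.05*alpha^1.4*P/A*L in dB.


alpha^1.4 = 0.26^1.4 = 0.151692
Attenuation rate = 1.05 * alpha^1.4 * P / A
= 1.05 * 0.151692 * 2.76 / 0.4745 = 0.926456 dB/m
Total Att = 0.926456 * 6.8 = 6.2999 dB


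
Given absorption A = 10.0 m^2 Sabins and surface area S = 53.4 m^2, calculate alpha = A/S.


Absorption coefficient = absorbed power / incident power
alpha = A / S = 10.0 / 53.4 = 0.18727


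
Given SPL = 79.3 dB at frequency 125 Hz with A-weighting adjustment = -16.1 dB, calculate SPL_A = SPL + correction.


A-weighting table: 125 Hz -> -16.1 dB correction
SPL_A = SPL + correction = 79.3 + (-16.1) = 63.2 dBA


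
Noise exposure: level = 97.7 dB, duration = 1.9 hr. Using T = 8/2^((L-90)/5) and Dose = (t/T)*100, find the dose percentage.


T_allowed = 8 / 2^((97.7 - 90)/5) = 2.75108 hr
Dose = 1.9 / 2.75108 * 100 = 69.064 %


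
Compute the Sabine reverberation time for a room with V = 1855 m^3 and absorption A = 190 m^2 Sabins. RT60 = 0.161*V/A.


RT60 = 0.161 * 1855 / 190 = 1.5719 s


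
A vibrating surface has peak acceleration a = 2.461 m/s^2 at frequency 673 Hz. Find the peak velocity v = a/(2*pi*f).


omega = 2*pi*f = 2*pi*673 = 4228.58 rad/s
v = a / omega = 2.461 / 4228.58 = 0.00058199 m/s


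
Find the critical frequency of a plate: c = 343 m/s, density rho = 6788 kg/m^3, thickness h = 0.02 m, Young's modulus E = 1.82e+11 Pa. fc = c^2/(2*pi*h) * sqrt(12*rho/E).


12*rho/E = 12*6788/1.82e+11 = 4.4756e-07
sqrt(12*rho/E) = sqrt(4.4756e-07) = 0.000668999
c^2/(2*pi*h) = 343^2/(2*pi*0.02) = 936221
fc = 936221 * 0.000668999 = 626.33 Hz


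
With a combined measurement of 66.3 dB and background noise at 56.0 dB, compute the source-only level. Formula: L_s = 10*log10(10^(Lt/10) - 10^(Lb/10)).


10^(66.3/10) = 4.2658e+06
10^(56.0/10) = 398107
Difference = 4.2658e+06 - 398107 = 3.86769e+06
L_source = 10*log10(3.86769e+06) = 65.875 dB


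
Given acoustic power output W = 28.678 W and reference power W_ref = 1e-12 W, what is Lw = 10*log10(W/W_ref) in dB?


W / W_ref = 28.678 / 1e-12 = 2.8678e+13
Lw = 10 * log10(2.8678e+13) = 134.58 dB


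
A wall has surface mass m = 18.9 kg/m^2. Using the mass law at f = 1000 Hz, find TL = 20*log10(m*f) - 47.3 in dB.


m * f = 18.9 * 1000 = 18900
20*log10(18900) = 85.5292 dB
TL = 85.5292 - 47.3 = 38.229 dB


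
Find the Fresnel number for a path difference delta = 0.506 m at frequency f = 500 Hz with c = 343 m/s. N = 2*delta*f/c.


N = 2*delta*f/c = 2*delta/lambda, where lambda = c/f
lambda = 343 / 500 = 0.686 m
N = 2 * 0.506 / 0.686 = 1.4752


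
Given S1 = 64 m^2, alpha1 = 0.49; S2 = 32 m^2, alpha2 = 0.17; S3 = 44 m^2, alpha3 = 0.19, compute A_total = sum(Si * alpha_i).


64 * 0.49 = 31.36
32 * 0.17 = 5.44
44 * 0.19 = 8.36
A_total = 31.36 + 5.44 + 8.36 = 45.16 m^2


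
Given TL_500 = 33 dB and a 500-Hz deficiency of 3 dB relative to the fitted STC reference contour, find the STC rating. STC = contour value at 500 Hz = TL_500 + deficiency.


By ASTM E413, STC = value of the fitted reference contour at 500 Hz.
Contour value at 500 Hz = TL_500 + deficiency = 33 + 3 = 36
STC = 36


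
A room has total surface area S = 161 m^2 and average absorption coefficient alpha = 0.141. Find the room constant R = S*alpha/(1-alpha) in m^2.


R = 161 * 0.141 / (1 - 0.141) = 26.427 m^2


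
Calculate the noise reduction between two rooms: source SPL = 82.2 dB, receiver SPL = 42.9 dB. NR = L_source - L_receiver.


NR = L_source - L_receiver (difference between source and receiving room levels)
NR = 82.2 - 42.9 = 39.3 dB


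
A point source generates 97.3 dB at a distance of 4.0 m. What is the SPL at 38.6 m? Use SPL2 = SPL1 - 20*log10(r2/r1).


r2/r1 = 38.6/4.0 = 9.65
Correction = 20*log10(9.65) = 19.6905 dB
SPL2 = 97.3 - 19.6905 = 77.609 dB


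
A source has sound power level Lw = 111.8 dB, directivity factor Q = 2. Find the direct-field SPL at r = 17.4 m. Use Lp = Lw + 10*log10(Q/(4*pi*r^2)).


4*pi*r^2 = 4*pi*17.4^2 = 3804.59 m^2
Q / (4*pi*r^2) = 2 / 3804.59 = 0.000525681
Lp = 111.8 + 10*log10(0.000525681) = 79.007 dB


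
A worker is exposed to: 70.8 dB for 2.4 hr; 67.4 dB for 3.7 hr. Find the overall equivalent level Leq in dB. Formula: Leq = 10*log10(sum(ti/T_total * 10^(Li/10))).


T_total = 2.4 + 3.7 = 6.1 hr
(2.4/6.1) * 10^(70.8/10) = 4.73022e+06
(3.7/6.1) * 10^(67.4/10) = 3.33328e+06
Sum = 4.73022e+06 + 3.33328e+06 = 8.0635e+06
Leq = 10*log10(8.0635e+06) = 69.065 dB


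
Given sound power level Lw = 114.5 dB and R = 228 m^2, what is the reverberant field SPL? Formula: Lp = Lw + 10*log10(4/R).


4/R = 4/228 = 0.0175439
Lp = 114.5 + 10*log10(0.0175439) = 96.941 dB


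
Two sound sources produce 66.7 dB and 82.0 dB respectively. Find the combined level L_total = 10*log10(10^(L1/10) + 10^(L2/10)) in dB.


10^(66.7/10) = 4.67735e+06
10^(82.0/10) = 1.58489e+08
Sum = 4.67735e+06 + 1.58489e+08 = 1.63166e+08
L_total = 10*log10(1.63166e+08) = 82.126 dB


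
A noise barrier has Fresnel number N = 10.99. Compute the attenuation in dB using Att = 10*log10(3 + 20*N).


3 + 20*N = 3 + 20*10.99 = 222.8
Att = 10*log10(222.8) = 23.479 dB


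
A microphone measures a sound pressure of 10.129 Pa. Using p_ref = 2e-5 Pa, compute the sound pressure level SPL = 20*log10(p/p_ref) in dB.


p / p_ref = 10.129 / 2e-5 = 506450
SPL = 20 * log10(506450) = 114.09 dB


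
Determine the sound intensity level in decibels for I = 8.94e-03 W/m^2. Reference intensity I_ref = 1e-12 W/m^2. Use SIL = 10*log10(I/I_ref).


I / I_ref = 8.94e-03 / 1e-12 = 8.94e+09
SIL = 10 * log10(8.94e+09) = 99.513 dB


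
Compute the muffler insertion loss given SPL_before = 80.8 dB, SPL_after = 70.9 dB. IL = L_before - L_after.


Insertion loss = SPL without muffler - SPL with muffler
IL = 80.8 - 70.9 = 9.9 dB


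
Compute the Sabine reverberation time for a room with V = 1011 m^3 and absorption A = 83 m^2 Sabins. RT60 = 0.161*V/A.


RT60 = 0.161 * 1011 / 83 = 1.9611 s


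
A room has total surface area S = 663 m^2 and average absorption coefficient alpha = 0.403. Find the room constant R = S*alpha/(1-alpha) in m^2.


R = 663 * 0.403 / (1 - 0.403) = 447.55 m^2


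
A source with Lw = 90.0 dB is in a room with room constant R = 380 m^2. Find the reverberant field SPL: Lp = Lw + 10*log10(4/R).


4/R = 4/380 = 0.0105263
Lp = 90.0 + 10*log10(0.0105263) = 70.223 dB


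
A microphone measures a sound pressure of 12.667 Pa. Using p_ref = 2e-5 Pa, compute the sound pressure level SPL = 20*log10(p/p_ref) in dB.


p / p_ref = 12.667 / 2e-5 = 633350
SPL = 20 * log10(633350) = 116.03 dB


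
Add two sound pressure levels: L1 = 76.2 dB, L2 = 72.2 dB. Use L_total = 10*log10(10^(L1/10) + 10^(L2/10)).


10^(76.2/10) = 4.16869e+07
10^(72.2/10) = 1.65959e+07
Sum = 4.16869e+07 + 1.65959e+07 = 5.82828e+07
L_total = 10*log10(5.82828e+07) = 77.655 dB


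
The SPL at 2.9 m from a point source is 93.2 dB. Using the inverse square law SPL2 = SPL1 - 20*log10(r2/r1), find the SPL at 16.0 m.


r2/r1 = 16.0/2.9 = 5.51724
Correction = 20*log10(5.51724) = 14.8344 dB
SPL2 = 93.2 - 14.8344 = 78.366 dB


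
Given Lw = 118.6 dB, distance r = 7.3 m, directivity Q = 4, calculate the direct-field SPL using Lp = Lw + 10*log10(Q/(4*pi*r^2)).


4*pi*r^2 = 4*pi*7.3^2 = 669.662 m^2
Q / (4*pi*r^2) = 4 / 669.662 = 0.00597316
Lp = 118.6 + 10*log10(0.00597316) = 96.362 dB


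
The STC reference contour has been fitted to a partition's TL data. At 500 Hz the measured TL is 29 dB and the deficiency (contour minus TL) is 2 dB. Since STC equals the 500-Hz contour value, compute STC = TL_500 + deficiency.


By ASTM E413, STC = value of the fitted reference contour at 500 Hz.
Contour value at 500 Hz = TL_500 + deficiency = 29 + 2 = 31
STC = 31


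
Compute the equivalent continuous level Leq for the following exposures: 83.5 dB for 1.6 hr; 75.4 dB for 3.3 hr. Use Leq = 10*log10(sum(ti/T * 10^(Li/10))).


T_total = 1.6 + 3.3 = 4.9 hr
(1.6/4.9) * 10^(83.5/10) = 7.31011e+07
(3.3/4.9) * 10^(75.4/10) = 2.33517e+07
Sum = 7.31011e+07 + 2.33517e+07 = 9.64528e+07
Leq = 10*log10(9.64528e+07) = 79.843 dB


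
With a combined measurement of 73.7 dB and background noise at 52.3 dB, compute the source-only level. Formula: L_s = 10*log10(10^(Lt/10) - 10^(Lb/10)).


10^(73.7/10) = 2.34423e+07
10^(52.3/10) = 169824
Difference = 2.34423e+07 - 169824 = 2.32725e+07
L_source = 10*log10(2.32725e+07) = 73.668 dB


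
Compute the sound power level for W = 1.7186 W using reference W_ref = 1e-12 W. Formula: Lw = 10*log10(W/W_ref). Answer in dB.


W / W_ref = 1.7186 / 1e-12 = 1.7186e+12
Lw = 10 * log10(1.7186e+12) = 122.35 dB


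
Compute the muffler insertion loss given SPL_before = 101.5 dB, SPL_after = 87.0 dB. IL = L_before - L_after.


Insertion loss = SPL without muffler - SPL with muffler
IL = 101.5 - 87.0 = 14.5 dB


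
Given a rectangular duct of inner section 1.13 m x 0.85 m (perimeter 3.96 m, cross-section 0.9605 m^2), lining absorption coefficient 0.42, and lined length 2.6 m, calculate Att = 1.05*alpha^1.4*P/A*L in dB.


alpha^1.4 = 0.42^1.4 = 0.296858
Attenuation rate = 1.05 * alpha^1.4 * P / A
= 1.05 * 0.296858 * 3.96 / 0.9605 = 1.2851 dB/m
Total Att = 1.2851 * 2.6 = 3.3413 dB


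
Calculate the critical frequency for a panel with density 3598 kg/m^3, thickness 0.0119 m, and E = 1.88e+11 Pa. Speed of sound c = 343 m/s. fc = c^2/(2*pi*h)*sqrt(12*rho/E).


12*rho/E = 12*3598/1.88e+11 = 2.2966e-07
sqrt(12*rho/E) = sqrt(2.2966e-07) = 0.000479229
c^2/(2*pi*h) = 343^2/(2*pi*0.0119) = 1.57348e+06
fc = 1.57348e+06 * 0.000479229 = 754.06 Hz


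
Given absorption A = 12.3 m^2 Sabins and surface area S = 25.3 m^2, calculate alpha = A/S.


Absorption coefficient = absorbed power / incident power
alpha = A / S = 12.3 / 25.3 = 0.48617


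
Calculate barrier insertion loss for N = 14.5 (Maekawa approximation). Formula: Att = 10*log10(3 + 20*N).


3 + 20*N = 3 + 20*14.5 = 293
Att = 10*log10(293) = 24.669 dB


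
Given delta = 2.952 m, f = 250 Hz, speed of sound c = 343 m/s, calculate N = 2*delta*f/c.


N = 2*delta*f/c = 2*delta/lambda, where lambda = c/f
lambda = 343 / 250 = 1.372 m
N = 2 * 2.952 / 1.372 = 4.3032


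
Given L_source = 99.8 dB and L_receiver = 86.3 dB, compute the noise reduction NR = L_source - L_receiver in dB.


NR = L_source - L_receiver (difference between source and receiving room levels)
NR = 99.8 - 86.3 = 13.5 dB


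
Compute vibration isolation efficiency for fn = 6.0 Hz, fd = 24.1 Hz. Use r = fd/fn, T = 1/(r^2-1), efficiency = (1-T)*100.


r = 24.1 / 6.0 = 4.01667
r^2 - 1 = 4.01667^2 - 1 = 15.1336
T = 1/15.1336 = 0.0660781
Efficiency = (1 - 0.0660781)*100 = 93.392 %


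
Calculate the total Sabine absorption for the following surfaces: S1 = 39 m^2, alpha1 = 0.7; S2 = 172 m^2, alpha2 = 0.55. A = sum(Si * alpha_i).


39 * 0.7 = 27.3
172 * 0.55 = 94.6
A_total = 27.3 + 94.6 = 121.9 m^2


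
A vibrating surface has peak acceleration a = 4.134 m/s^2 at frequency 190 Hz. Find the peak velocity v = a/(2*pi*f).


omega = 2*pi*f = 2*pi*190 = 1193.81 rad/s
v = a / omega = 4.134 / 1193.81 = 0.0034629 m/s


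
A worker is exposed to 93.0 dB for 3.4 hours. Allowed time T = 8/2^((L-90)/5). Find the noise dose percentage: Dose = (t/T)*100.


T_allowed = 8 / 2^((93.0 - 90)/5) = 5.27803 hr
Dose = 3.4 / 5.27803 * 100 = 64.418 %


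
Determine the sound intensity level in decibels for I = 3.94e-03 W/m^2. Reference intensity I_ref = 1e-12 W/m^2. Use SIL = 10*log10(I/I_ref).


I / I_ref = 3.94e-03 / 1e-12 = 3.94e+09
SIL = 10 * log10(3.94e+09) = 95.955 dB


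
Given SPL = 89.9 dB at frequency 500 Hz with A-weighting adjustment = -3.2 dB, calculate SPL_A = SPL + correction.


A-weighting table: 500 Hz -> -3.2 dB correction
SPL_A = SPL + correction = 89.9 + (-3.2) = 86.7 dBA


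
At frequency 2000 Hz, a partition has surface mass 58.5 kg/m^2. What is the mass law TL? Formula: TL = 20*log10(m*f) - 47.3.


m * f = 58.5 * 2000 = 117000
20*log10(117000) = 101.364 dB
TL = 101.364 - 47.3 = 54.064 dB


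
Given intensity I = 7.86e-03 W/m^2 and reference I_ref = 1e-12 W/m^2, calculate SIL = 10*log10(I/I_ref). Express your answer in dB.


I / I_ref = 7.86e-03 / 1e-12 = 7.86e+09
SIL = 10 * log10(7.86e+09) = 98.954 dB


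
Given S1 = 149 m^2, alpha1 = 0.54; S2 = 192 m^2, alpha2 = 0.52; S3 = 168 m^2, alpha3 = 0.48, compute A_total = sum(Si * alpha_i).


149 * 0.54 = 80.46
192 * 0.52 = 99.84
168 * 0.48 = 80.64
A_total = 80.46 + 99.84 + 80.64 = 260.94 m^2


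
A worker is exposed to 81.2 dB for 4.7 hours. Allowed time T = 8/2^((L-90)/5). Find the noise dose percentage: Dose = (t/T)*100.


T_allowed = 8 / 2^((81.2 - 90)/5) = 27.0958 hr
Dose = 4.7 / 27.0958 * 100 = 17.346 %


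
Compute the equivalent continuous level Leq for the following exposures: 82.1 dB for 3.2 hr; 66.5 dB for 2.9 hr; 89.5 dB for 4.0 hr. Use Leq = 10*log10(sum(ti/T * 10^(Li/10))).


T_total = 3.2 + 2.9 + 4.0 = 10.1 hr
(3.2/10.1) * 10^(82.1/10) = 5.13841e+07
(2.9/10.1) * 10^(66.5/10) = 1.28256e+06
(4.0/10.1) * 10^(89.5/10) = 3.52971e+08
Sum = 5.13841e+07 + 1.28256e+06 + 3.52971e+08 = 4.05638e+08
Leq = 10*log10(4.05638e+08) = 86.081 dB


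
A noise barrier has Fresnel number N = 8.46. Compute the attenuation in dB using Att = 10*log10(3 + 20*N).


3 + 20*N = 3 + 20*8.46 = 172.2
Att = 10*log10(172.2) = 22.36 dB


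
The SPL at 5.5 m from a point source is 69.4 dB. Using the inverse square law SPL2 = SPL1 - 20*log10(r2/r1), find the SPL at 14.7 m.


r2/r1 = 14.7/5.5 = 2.67273
Correction = 20*log10(2.67273) = 8.5391 dB
SPL2 = 69.4 - 8.5391 = 60.861 dB


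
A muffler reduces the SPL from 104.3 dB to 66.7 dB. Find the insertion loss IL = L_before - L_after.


Insertion loss = SPL without muffler - SPL with muffler
IL = 104.3 - 66.7 = 37.6 dB


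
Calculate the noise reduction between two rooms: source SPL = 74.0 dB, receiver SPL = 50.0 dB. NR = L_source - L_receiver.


NR = L_source - L_receiver (difference between source and receiving room levels)
NR = 74.0 - 50.0 = 24 dB


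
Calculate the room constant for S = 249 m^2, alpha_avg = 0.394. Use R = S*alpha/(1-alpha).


R = 249 * 0.394 / (1 - 0.394) = 161.89 m^2


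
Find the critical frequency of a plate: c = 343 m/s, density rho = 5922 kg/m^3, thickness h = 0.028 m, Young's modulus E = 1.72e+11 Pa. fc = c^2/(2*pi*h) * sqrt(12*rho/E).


12*rho/E = 12*5922/1.72e+11 = 4.13163e-07
sqrt(12*rho/E) = sqrt(4.13163e-07) = 0.000642778
c^2/(2*pi*h) = 343^2/(2*pi*0.028) = 668729
fc = 668729 * 0.000642778 = 429.84 Hz


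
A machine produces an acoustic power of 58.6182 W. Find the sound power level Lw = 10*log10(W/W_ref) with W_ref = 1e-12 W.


W / W_ref = 58.6182 / 1e-12 = 5.86182e+13
Lw = 10 * log10(5.86182e+13) = 137.68 dB


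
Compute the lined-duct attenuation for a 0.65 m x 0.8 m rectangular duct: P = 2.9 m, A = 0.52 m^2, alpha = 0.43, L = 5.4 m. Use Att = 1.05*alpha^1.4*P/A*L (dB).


alpha^1.4 = 0.43^1.4 = 0.3068
Attenuation rate = 1.05 * alpha^1.4 * P / A
= 1.05 * 0.3068 * 2.9 / 0.52 = 1.79655 dB/m
Total Att = 1.79655 * 5.4 = 9.7014 dB


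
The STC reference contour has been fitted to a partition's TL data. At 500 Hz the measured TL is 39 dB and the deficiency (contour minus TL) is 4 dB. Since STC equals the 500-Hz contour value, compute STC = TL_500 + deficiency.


By ASTM E413, STC = value of the fitted reference contour at 500 Hz.
Contour value at 500 Hz = TL_500 + deficiency = 39 + 4 = 43
STC = 43


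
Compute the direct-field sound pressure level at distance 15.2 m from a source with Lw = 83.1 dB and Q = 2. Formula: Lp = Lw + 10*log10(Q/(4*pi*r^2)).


4*pi*r^2 = 4*pi*15.2^2 = 2903.33 m^2
Q / (4*pi*r^2) = 2 / 2903.33 = 0.000688864
Lp = 83.1 + 10*log10(0.000688864) = 51.481 dB


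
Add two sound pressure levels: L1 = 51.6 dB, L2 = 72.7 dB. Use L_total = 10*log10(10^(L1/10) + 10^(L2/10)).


10^(51.6/10) = 144544
10^(72.7/10) = 1.86209e+07
Sum = 144544 + 1.86209e+07 = 1.87654e+07
L_total = 10*log10(1.87654e+07) = 72.734 dB


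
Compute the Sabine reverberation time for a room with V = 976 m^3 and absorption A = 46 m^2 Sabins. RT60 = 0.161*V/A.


RT60 = 0.161 * 976 / 46 = 3.416 s


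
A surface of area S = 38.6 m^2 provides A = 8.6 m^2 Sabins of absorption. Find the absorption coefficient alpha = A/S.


Absorption coefficient = absorbed power / incident power
alpha = A / S = 8.6 / 38.6 = 0.2228


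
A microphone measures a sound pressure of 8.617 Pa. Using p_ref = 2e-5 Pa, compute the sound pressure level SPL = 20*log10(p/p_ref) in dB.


p / p_ref = 8.617 / 2e-5 = 430850
SPL = 20 * log10(430850) = 112.69 dB


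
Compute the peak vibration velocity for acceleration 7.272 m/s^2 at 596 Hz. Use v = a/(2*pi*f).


omega = 2*pi*f = 2*pi*596 = 3744.78 rad/s
v = a / omega = 7.272 / 3744.78 = 0.0019419 m/s


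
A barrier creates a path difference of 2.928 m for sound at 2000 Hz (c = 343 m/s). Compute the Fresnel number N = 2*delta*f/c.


N = 2*delta*f/c = 2*delta/lambda, where lambda = c/f
lambda = 343 / 2000 = 0.1715 m
N = 2 * 2.928 / 0.1715 = 34.146


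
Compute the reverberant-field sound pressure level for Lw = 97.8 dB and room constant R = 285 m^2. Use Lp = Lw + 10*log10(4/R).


4/R = 4/285 = 0.0140351
Lp = 97.8 + 10*log10(0.0140351) = 79.272 dB


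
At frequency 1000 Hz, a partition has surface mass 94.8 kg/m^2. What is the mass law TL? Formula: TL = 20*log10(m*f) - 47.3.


m * f = 94.8 * 1000 = 94800
20*log10(94800) = 99.5362 dB
TL = 99.5362 - 47.3 = 52.236 dB


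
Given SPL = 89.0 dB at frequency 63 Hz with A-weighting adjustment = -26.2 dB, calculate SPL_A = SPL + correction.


A-weighting table: 63 Hz -> -26.2 dB correction
SPL_A = SPL + correction = 89.0 + (-26.2) = 62.8 dBA


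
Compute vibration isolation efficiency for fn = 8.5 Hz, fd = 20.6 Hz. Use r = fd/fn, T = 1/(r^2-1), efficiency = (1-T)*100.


r = 20.6 / 8.5 = 2.42353
r^2 - 1 = 2.42353^2 - 1 = 4.8735
T = 1/4.8735 = 0.205191
Efficiency = (1 - 0.205191)*100 = 79.481 %


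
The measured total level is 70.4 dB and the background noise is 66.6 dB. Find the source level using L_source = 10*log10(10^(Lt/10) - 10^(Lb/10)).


10^(70.4/10) = 1.09648e+07
10^(66.6/10) = 4.57088e+06
Difference = 1.09648e+07 - 4.57088e+06 = 6.39392e+06
L_source = 10*log10(6.39392e+06) = 68.058 dB


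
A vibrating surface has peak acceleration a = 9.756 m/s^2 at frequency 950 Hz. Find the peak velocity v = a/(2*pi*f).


omega = 2*pi*f = 2*pi*950 = 5969.03 rad/s
v = a / omega = 9.756 / 5969.03 = 0.0016344 m/s


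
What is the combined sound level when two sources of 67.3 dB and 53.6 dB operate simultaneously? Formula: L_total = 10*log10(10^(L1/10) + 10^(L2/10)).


10^(67.3/10) = 5.37032e+06
10^(53.6/10) = 229087
Sum = 5.37032e+06 + 229087 = 5.59941e+06
L_total = 10*log10(5.59941e+06) = 67.481 dB


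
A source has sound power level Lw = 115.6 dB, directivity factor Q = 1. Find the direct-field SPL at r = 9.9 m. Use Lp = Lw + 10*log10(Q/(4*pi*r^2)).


4*pi*r^2 = 4*pi*9.9^2 = 1231.63 m^2
Q / (4*pi*r^2) = 1 / 1231.63 = 0.000811932
Lp = 115.6 + 10*log10(0.000811932) = 84.695 dB


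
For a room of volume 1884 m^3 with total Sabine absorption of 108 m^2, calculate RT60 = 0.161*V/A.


RT60 = 0.161 * 1884 / 108 = 2.8086 s


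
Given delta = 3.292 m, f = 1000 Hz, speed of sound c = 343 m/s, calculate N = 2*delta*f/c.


N = 2*delta*f/c = 2*delta/lambda, where lambda = c/f
lambda = 343 / 1000 = 0.343 m
N = 2 * 3.292 / 0.343 = 19.195


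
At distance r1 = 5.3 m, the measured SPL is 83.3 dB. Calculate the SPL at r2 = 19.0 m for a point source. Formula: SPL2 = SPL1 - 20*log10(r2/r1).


r2/r1 = 19.0/5.3 = 3.58491
Correction = 20*log10(3.58491) = 11.0896 dB
SPL2 = 83.3 - 11.0896 = 72.21 dB


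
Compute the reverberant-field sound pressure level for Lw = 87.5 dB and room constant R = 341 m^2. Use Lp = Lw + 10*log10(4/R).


4/R = 4/341 = 0.0117302
Lp = 87.5 + 10*log10(0.0117302) = 68.193 dB


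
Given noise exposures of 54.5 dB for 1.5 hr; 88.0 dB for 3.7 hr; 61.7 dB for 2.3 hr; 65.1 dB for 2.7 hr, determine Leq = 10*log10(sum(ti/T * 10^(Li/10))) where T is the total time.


T_total = 1.5 + 3.7 + 2.3 + 2.7 = 10.2 hr
(1.5/10.2) * 10^(54.5/10) = 41446.8
(3.7/10.2) * 10^(88.0/10) = 2.28877e+08
(2.3/10.2) * 10^(61.7/10) = 333524
(2.7/10.2) * 10^(65.1/10) = 856571
Sum = 41446.8 + 2.28877e+08 + 333524 + 856571 = 2.30109e+08
Leq = 10*log10(2.30109e+08) = 83.619 dB


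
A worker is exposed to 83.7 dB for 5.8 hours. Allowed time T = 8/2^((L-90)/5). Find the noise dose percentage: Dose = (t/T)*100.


T_allowed = 8 / 2^((83.7 - 90)/5) = 19.1597 hr
Dose = 5.8 / 19.1597 * 100 = 30.272 %


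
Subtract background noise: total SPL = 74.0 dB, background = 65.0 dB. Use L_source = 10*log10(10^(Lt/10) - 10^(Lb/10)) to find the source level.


10^(74.0/10) = 2.51189e+07
10^(65.0/10) = 3.16228e+06
Difference = 2.51189e+07 - 3.16228e+06 = 2.19566e+07
L_source = 10*log10(2.19566e+07) = 73.416 dB


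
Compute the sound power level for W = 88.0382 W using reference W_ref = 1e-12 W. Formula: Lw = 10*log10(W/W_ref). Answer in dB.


W / W_ref = 88.0382 / 1e-12 = 8.80382e+13
Lw = 10 * log10(8.80382e+13) = 139.45 dB


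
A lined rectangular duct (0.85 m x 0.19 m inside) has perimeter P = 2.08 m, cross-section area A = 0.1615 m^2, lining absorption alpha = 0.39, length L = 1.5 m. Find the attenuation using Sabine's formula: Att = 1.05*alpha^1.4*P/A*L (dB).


alpha^1.4 = 0.39^1.4 = 0.267603
Attenuation rate = 1.05 * alpha^1.4 * P / A
= 1.05 * 0.267603 * 2.08 / 0.1615 = 3.61885 dB/m
Total Att = 3.61885 * 1.5 = 5.4283 dB


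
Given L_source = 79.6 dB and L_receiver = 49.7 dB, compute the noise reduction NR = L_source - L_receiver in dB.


NR = L_source - L_receiver (difference between source and receiving room levels)
NR = 79.6 - 49.7 = 29.9 dB


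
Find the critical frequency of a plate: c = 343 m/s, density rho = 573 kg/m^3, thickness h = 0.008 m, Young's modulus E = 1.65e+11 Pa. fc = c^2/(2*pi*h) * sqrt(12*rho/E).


12*rho/E = 12*573/1.65e+11 = 4.16727e-08
sqrt(12*rho/E) = sqrt(4.16727e-08) = 0.000204139
c^2/(2*pi*h) = 343^2/(2*pi*0.008) = 2.34055e+06
fc = 2.34055e+06 * 0.000204139 = 477.8 Hz


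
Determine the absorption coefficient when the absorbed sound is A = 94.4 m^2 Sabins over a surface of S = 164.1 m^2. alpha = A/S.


Absorption coefficient = absorbed power / incident power
alpha = A / S = 94.4 / 164.1 = 0.57526


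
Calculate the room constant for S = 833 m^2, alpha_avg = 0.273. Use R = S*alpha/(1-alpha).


R = 833 * 0.273 / (1 - 0.273) = 312.8 m^2


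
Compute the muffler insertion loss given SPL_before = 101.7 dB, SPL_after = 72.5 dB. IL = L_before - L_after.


Insertion loss = SPL without muffler - SPL with muffler
IL = 101.7 - 72.5 = 29.2 dB


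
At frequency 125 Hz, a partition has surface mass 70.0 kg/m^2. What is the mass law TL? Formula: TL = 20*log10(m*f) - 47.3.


m * f = 70.0 * 125 = 8750
20*log10(8750) = 78.8402 dB
TL = 78.8402 - 47.3 = 31.54 dB


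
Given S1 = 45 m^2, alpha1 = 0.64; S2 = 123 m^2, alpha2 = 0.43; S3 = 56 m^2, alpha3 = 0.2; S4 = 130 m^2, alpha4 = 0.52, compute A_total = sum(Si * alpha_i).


45 * 0.64 = 28.8
123 * 0.43 = 52.89
56 * 0.2 = 11.2
130 * 0.52 = 67.6
A_total = 28.8 + 52.89 + 11.2 + 67.6 = 160.49 m^2


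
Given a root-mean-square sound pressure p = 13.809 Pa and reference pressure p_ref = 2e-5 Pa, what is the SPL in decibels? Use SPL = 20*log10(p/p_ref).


p / p_ref = 13.809 / 2e-5 = 690450
SPL = 20 * log10(690450) = 116.78 dB


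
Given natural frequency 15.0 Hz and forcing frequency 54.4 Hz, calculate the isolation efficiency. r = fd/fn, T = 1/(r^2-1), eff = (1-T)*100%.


r = 54.4 / 15.0 = 3.62667
r^2 - 1 = 3.62667^2 - 1 = 12.1527
T = 1/12.1527 = 0.0822862
Efficiency = (1 - 0.0822862)*100 = 91.771 %


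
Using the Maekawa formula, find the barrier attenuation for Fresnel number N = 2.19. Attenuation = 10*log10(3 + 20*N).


3 + 20*N = 3 + 20*2.19 = 46.8
Att = 10*log10(46.8) = 16.702 dB


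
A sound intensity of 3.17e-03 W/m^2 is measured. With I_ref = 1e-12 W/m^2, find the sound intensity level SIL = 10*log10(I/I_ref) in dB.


I / I_ref = 3.17e-03 / 1e-12 = 3.17e+09
SIL = 10 * log10(3.17e+09) = 95.011 dB


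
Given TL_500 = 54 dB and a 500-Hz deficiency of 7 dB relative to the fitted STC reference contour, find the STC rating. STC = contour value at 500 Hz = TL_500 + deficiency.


By ASTM E413, STC = value of the fitted reference contour at 500 Hz.
Contour value at 500 Hz = TL_500 + deficiency = 54 + 7 = 61
STC = 61


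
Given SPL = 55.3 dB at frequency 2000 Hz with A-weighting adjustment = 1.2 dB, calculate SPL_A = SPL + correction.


A-weighting table: 2000 Hz -> 1.2 dB correction
SPL_A = SPL + correction = 55.3 + (1.2) = 56.5 dBA


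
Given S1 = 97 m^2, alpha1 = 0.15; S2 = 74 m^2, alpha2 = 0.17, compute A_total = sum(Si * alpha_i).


97 * 0.15 = 14.55
74 * 0.17 = 12.58
A_total = 14.55 + 12.58 = 27.13 m^2


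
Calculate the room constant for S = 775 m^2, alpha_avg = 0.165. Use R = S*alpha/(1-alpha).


R = 775 * 0.165 / (1 - 0.165) = 153.14 m^2


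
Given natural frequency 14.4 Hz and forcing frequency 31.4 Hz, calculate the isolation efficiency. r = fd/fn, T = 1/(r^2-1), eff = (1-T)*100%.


r = 31.4 / 14.4 = 2.18056
r^2 - 1 = 2.18056^2 - 1 = 3.75484
T = 1/3.75484 = 0.266323
Efficiency = (1 - 0.266323)*100 = 73.368 %


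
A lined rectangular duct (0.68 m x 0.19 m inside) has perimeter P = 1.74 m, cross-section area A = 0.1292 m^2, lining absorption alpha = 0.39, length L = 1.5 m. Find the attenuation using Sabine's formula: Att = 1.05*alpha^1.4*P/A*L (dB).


alpha^1.4 = 0.39^1.4 = 0.267603
Attenuation rate = 1.05 * alpha^1.4 * P / A
= 1.05 * 0.267603 * 1.74 / 0.1292 = 3.78414 dB/m
Total Att = 3.78414 * 1.5 = 5.6762 dB


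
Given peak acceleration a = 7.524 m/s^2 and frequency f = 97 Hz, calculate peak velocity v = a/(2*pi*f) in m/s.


omega = 2*pi*f = 2*pi*97 = 609.469 rad/s
v = a / omega = 7.524 / 609.469 = 0.012345 m/s
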